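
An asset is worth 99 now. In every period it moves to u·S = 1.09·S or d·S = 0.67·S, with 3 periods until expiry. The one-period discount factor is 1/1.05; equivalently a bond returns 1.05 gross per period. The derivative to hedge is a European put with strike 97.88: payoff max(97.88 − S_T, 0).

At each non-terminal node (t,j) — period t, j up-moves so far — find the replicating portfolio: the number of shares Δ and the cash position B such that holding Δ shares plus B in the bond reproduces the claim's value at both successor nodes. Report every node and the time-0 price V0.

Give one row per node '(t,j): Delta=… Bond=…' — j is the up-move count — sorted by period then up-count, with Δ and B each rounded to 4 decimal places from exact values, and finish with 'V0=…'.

(0,0): Delta=-0.4584 Bond=50.3412
(1,0): Delta=-1.0000 Bond=88.7800
(1,1): Delta=-0.4234 Bond=49.0771
(2,0): Delta=-1.0000 Bond=93.2190
(2,1): Delta=-1.0000 Bond=93.2190
(2,2): Delta=-0.3861 Bond=47.1427
V0=4.9558

The replicating-portfolio and risk-neutral prices coincide; use p* = (1.05−0.67)/(1.09−0.67) = 0.9048 for the latter.
Payoff layer (t=3): V(3,0)=68.1045, V(3,1)=49.4392, V(3,2)=19.0733, V(3,3)=0.0000
(2,0): S=44.4411. Δ = (V_up−V_dn)/(S_up−S_dn) = (49.4392−68.1045)/(48.4408−29.7755) = -1.0000. V = [p*·49.4392 + (1−p*)·68.1045]/1.05 = 48.7779. B = V − Δ·S = 93.2190.
(2,1): S=72.2997. Δ = (V_up−V_dn)/(S_up−S_dn) = (19.0733−49.4392)/(78.8067−48.4408) = -1.0000. V = [p*·19.0733 + (1−p*)·49.4392]/1.05 = 20.9193. B = V − Δ·S = 93.2190.
(2,2): S=117.6219. Δ = (V_up−V_dn)/(S_up−S_dn) = (0.0000−19.0733)/(128.2079−78.8067) = -0.3861. V = [p*·0.0000 + (1−p*)·19.0733]/1.05 = 1.7300. B = V − Δ·S = 47.1427.
(1,0): S=66.3300. Δ = (V_up−V_dn)/(S_up−S_dn) = (20.9193−48.7779)/(72.2997−44.4411) = -1.0000. V = [p*·20.9193 + (1−p*)·48.7779]/1.05 = 22.4500. B = V − Δ·S = 88.7800.
(1,1): S=107.9100. Δ = (V_up−V_dn)/(S_up−S_dn) = (1.7300−20.9193)/(117.6219−72.2997) = -0.4234. V = [p*·1.7300 + (1−p*)·20.9193]/1.05 = 3.3882. B = V − Δ·S = 49.0771.
(0,0): S=99.0000. Δ = (V_up−V_dn)/(S_up−S_dn) = (3.3882−22.4500)/(107.9100−66.3300) = -0.4584. V = [p*·3.3882 + (1−p*)·22.4500]/1.05 = 4.9558. B = V − Δ·S = 50.3412.
The time-0 hedge costs 4.9558, which is the no-arbitrage price.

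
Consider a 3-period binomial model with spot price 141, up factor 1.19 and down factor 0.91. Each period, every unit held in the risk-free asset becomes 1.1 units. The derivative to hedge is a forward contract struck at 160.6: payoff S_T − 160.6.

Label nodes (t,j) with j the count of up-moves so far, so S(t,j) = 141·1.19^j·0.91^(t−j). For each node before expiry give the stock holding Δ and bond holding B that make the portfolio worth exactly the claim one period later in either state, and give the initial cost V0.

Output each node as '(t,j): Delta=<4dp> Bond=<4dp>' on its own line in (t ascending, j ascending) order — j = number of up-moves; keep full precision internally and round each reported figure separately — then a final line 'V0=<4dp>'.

(0,0): Delta=1.0000 Bond=-120.6612
(1,0): Delta=1.0000 Bond=-132.7273
(1,1): Delta=1.0000 Bond=-132.7273
(2,0): Delta=1.0000 Bond=-146.0000
(2,1): Delta=1.0000 Bond=-146.0000
(2,2): Delta=1.0000 Bond=-146.0000
V0=20.3388

Since d<R<u, set p* = (R−d)/(u−d) = 0.6786; price each node as the discounted p*-expectation of its children.
Terminal payoffs: V(3,0)=-54.3465, V(3,1)=-21.6531, V(3,2)=21.0998, V(3,3)=77.0074
(2,0): S=116.7621. Δ = (V_up−V_dn)/(S_up−S_dn) = (-21.6531−-54.3465)/(138.9469−106.2535) = 1.0000. V = [p*·-21.6531 + (1−p*)·-54.3465]/1.1 = -29.2379. B = V − Δ·S = -146.0000.
(2,1): S=152.6889. Δ = (V_up−V_dn)/(S_up−S_dn) = (21.0998−-21.6531)/(181.6998−138.9469) = 1.0000. V = [p*·21.0998 + (1−p*)·-21.6531]/1.1 = 6.6889. B = V − Δ·S = -146.0000.
(2,2): S=199.6701. Δ = (V_up−V_dn)/(S_up−S_dn) = (77.0074−21.0998)/(237.6074−181.6998) = 1.0000. V = [p*·77.0074 + (1−p*)·21.0998]/1.1 = 53.6701. B = V − Δ·S = -146.0000.
(1,0): S=128.3100. Δ = (V_up−V_dn)/(S_up−S_dn) = (6.6889−-29.2379)/(152.6889−116.7621) = 1.0000. V = [p*·6.6889 + (1−p*)·-29.2379]/1.1 = -4.4173. B = V − Δ·S = -132.7273.
(1,1): S=167.7900. Δ = (V_up−V_dn)/(S_up−S_dn) = (53.6701−6.6889)/(199.6701−152.6889) = 1.0000. V = [p*·53.6701 + (1−p*)·6.6889]/1.1 = 35.0627. B = V − Δ·S = -132.7273.
(0,0): S=141.0000. Δ = (V_up−V_dn)/(S_up−S_dn) = (35.0627−-4.4173)/(167.7900−128.3100) = 1.0000. V = [p*·35.0627 + (1−p*)·-4.4173]/1.1 = 20.3388. B = V − Δ·S = -120.6612.
Check: Δ(0,0)·S0 + B(0,0) = 20.3388 = V0.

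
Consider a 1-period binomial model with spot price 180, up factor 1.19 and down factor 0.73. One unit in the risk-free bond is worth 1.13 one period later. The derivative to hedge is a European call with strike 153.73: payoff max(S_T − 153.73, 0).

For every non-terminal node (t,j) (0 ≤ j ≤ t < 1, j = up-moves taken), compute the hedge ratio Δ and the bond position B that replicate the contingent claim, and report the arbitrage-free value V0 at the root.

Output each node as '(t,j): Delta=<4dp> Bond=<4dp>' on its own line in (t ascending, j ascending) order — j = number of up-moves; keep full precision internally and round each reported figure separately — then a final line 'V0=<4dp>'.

Under the risk-neutral measure, an up-move has probability p* = (R−d)/(u−d) = 0.8696 and values discount at R = 1.13.
At expiry t=1: V(1,0)=0.0000, V(1,1)=60.4700
Node (0,0) S=180.0000: V=(p*·60.4700+(1−p*)·0.0000)/1.13=46.5333; Δ=(60.4700−0.0000)/(214.2000−131.4000)=0.7303; B=V−Δ·S=-84.9232
Each (Δ,B) replicates both successor values, so the strategy is self-financing and V0 is arbitrage-free.

(0,0): Delta=0.7303 Bond=-84.9232
V0=46.5333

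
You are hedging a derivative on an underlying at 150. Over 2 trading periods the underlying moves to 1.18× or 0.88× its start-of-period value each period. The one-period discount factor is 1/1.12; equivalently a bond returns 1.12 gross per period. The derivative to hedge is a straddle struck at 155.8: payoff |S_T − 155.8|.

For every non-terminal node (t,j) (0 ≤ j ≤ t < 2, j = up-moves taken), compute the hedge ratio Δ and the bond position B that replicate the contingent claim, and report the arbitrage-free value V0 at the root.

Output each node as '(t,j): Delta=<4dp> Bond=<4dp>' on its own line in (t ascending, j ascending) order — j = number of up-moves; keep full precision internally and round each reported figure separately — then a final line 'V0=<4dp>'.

(0,0): Delta=0.6844 Bond=-74.3210
(1,0): Delta=-1.0000 Bond=139.1071
(1,1): Delta=0.9985 Bond=-138.8262
V0=28.3457

The replicating-portfolio and risk-neutral prices coincide; use p* = (1.12−0.88)/(1.18−0.88) = 0.8000 for the latter.
Terminal values V(2,·): V(2,0)=39.6400, V(2,1)=0.0400, V(2,2)=53.0600
Node (1,0) S=132.0000: V=(p*·0.0400+(1−p*)·39.6400)/1.12=7.1071; Δ=(0.0400−39.6400)/(155.7600−116.1600)=-1.0000; B=V−Δ·S=139.1071
Node (1,1) S=177.0000: V=(p*·53.0600+(1−p*)·0.0400)/1.12=37.9071; Δ=(53.0600−0.0400)/(208.8600−155.7600)=0.9985; B=V−Δ·S=-138.8262
Node (0,0) S=150.0000: V=(p*·37.9071+(1−p*)·7.1071)/1.12=28.3457; Δ=(37.9071−7.1071)/(177.0000−132.0000)=0.6844; B=V−Δ·S=-74.3210
Each (Δ,B) replicates both successor values, so the strategy is self-financing and V0 is arbitrage-free.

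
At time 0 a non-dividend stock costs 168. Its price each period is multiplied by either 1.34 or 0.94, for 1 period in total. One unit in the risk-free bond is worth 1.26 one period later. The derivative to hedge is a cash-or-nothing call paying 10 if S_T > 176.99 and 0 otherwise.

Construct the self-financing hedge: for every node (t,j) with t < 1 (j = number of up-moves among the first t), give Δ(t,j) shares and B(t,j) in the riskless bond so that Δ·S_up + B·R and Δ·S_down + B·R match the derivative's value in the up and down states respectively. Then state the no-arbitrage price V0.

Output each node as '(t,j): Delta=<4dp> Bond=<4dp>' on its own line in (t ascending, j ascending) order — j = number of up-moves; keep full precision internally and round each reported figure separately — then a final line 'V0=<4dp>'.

The replicating-portfolio and risk-neutral prices coincide; use p* = (1.26−0.94)/(1.34−0.94) = 0.8000 for the latter.
At expiry t=1: V(1,0)=0.0000, V(1,1)=10.0000
(0,0): S=168.0000. Δ = (V_up−V_dn)/(S_up−S_dn) = (10.0000−0.0000)/(225.1200−157.9200) = 0.1488. V = [p*·10.0000 + (1−p*)·0.0000]/1.26 = 6.3492. B = V − Δ·S = -18.6508.
Each (Δ,B) replicates both successor values, so the strategy is self-financing and V0 is arbitrage-free.

(0,0): Delta=0.1488 Bond=-18.6508
V0=6.3492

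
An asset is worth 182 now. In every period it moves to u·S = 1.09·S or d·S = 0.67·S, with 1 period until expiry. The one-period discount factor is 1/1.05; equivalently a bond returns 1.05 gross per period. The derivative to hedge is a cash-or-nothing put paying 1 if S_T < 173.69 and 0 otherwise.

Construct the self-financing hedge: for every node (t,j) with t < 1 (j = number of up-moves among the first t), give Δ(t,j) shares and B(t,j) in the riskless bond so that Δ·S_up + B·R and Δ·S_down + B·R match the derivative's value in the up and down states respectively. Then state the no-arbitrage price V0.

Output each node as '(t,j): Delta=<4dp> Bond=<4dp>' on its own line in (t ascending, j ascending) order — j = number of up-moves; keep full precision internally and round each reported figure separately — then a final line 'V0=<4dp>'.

(0,0): Delta=-0.0131 Bond=2.4717
V0=0.0907

Under the risk-neutral measure, an up-move has probability p* = (R−d)/(u−d) = 0.9048 and values discount at R = 1.05.
At expiry t=1: V(1,0)=1.0000, V(1,1)=0.0000
(0,0): S=182.0000. Δ = (V_up−V_dn)/(S_up−S_dn) = (0.0000−1.0000)/(198.3800−121.9400) = -0.0131. V = [p*·0.0000 + (1−p*)·1.0000]/1.05 = 0.0907. B = V − Δ·S = 2.4717.
Self-financing check: at every node Δ·S+B equals the discounted successor values.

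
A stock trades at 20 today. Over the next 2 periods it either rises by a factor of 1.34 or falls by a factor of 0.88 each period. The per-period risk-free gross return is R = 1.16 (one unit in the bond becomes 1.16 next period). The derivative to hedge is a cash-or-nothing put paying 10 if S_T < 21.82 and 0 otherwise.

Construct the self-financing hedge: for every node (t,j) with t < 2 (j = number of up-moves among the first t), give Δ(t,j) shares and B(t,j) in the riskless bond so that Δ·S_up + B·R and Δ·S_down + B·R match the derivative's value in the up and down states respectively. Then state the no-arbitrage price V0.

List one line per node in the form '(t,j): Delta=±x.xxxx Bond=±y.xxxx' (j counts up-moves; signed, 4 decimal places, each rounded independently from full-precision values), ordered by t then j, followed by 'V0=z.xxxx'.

Since d<R<u, set p* = (R−d)/(u−d) = 0.6087; price each node as the discounted p*-expectation of its children.
Terminal values V(2,·): V(2,0)=10.0000, V(2,1)=0.0000, V(2,2)=0.0000
(1,0): S=17.6000. Δ = (V_up−V_dn)/(S_up−S_dn) = (0.0000−10.0000)/(23.5840−15.4880) = -1.2352. V = [p*·0.0000 + (1−p*)·10.0000]/1.16 = 3.3733. B = V − Δ·S = 25.1124.
(1,1): S=26.8000. Δ = (V_up−V_dn)/(S_up−S_dn) = (0.0000−0.0000)/(35.9120−23.5840) = 0.0000. V = [p*·0.0000 + (1−p*)·0.0000]/1.16 = 0.0000. B = V − Δ·S = 0.0000.
(0,0): S=20.0000. Δ = (V_up−V_dn)/(S_up−S_dn) = (0.0000−3.3733)/(26.8000−17.6000) = -0.3667. V = [p*·0.0000 + (1−p*)·3.3733]/1.16 = 1.1379. B = V − Δ·S = 8.4712.
Root portfolio cost Δ·20+B reproduces V0=1.1379.

(0,0): Delta=-0.3667 Bond=8.4712
(1,0): Delta=-1.2352 Bond=25.1124
(1,1): Delta=0.0000 Bond=0.0000
V0=1.1379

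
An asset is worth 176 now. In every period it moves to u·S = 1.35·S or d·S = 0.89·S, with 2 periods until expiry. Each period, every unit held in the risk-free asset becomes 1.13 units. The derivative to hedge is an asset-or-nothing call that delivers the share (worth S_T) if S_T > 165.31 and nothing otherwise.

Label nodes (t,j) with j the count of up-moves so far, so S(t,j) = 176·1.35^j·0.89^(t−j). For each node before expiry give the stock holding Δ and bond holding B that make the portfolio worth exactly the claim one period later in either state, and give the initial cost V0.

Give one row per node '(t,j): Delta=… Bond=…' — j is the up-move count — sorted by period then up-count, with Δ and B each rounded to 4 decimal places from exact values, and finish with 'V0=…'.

(0,0): Delta=1.7288 Bond=-153.2416
(1,0): Delta=2.9348 Bond=-362.0680
(1,1): Delta=1.0000 Bond=0.0000
V0=151.0273

Risk-neutral probability p* = (R−d)/(u−d) = (1.13−0.89)/(1.35−0.89) = 0.5217.
At expiry t=2: V(2,0)=0.0000, V(2,1)=211.4640, V(2,2)=320.7600
  t=1,j=0: stock 156.6400 → up 211.4640 (V=211.4640), down 139.4096 (V=0.0000). Price 97.6363; hedge Δ=2.9348, bond B=-362.0680.
  t=1,j=1: stock 237.6000 → up 320.7600 (V=320.7600), down 211.4640 (V=211.4640). Price 237.6000; hedge Δ=1.0000, bond B=0.0000.
  t=0,j=0: stock 176.0000 → up 237.6000 (V=237.6000), down 156.6400 (V=97.6363). Price 151.0273; hedge Δ=1.7288, bond B=-153.2416.
Check: Δ(0,0)·S0 + B(0,0) = 151.0273 = V0.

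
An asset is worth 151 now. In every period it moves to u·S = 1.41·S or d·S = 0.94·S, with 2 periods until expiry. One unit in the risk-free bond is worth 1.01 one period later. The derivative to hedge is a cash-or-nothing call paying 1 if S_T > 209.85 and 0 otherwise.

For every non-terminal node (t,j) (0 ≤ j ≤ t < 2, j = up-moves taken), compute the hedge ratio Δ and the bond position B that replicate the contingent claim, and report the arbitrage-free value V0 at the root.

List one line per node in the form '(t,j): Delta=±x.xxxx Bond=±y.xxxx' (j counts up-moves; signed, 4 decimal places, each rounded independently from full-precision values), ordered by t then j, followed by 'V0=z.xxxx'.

(0,0): Delta=0.0021 Bond=-0.2920
(1,0): Delta=0.0000 Bond=0.0000
(1,1): Delta=0.0100 Bond=-1.9802
V0=0.0217

The replicating-portfolio and risk-neutral prices coincide; use p* = (1.01−0.94)/(1.41−0.94) = 0.1489 for the latter.
At expiry t=2: V(2,0)=0.0000, V(2,1)=0.0000, V(2,2)=1.0000
Node (1,0) S=141.9400: V=(p*·0.0000+(1−p*)·0.0000)/1.01=0.0000; Δ=(0.0000−0.0000)/(200.1354−133.4236)=0.0000; B=V−Δ·S=0.0000
Node (1,1) S=212.9100: V=(p*·1.0000+(1−p*)·0.0000)/1.01=0.1475; Δ=(1.0000−0.0000)/(300.2031−200.1354)=0.0100; B=V−Δ·S=-1.9802
Node (0,0) S=151.0000: V=(p*·0.1475+(1−p*)·0.0000)/1.01=0.0217; Δ=(0.1475−0.0000)/(212.9100−141.9400)=0.0021; B=V−Δ·S=-0.2920
Each (Δ,B) replicates both successor values, so the strategy is self-financing and V0 is arbitrage-free.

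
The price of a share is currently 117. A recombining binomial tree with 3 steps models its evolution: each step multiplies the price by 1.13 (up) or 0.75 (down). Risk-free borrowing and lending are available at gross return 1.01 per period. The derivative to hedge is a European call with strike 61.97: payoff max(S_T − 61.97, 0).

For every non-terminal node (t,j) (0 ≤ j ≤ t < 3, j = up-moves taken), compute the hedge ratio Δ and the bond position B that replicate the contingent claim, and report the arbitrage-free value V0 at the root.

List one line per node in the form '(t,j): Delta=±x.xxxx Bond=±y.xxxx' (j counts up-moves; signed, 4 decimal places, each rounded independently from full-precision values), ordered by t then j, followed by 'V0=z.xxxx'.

(0,0): Delta=0.9723 Bond=-56.5178
(1,0): Delta=0.8818 Bond=-49.1402
(1,1): Delta=1.0000 Bond=-60.7489
(2,0): Delta=0.4958 Bond=-24.2277
(2,1): Delta=1.0000 Bond=-61.3564
(2,2): Delta=1.0000 Bond=-61.3564
V0=57.2380

Under the risk-neutral measure, an up-move has probability p* = (R−d)/(u−d) = 0.6842 and values discount at R = 1.01.
Terminal values V(3,·): V(3,0)=0.0000, V(3,1)=12.3981, V(3,2)=50.0780, V(3,3)=106.8489
(2,0): S=65.8125. Δ = (V_up−V_dn)/(S_up−S_dn) = (12.3981−0.0000)/(74.3681−49.3594) = 0.4958. V = [p*·12.3981 + (1−p*)·0.0000]/1.01 = 8.3989. B = V − Δ·S = -24.2277.
(2,1): S=99.1575. Δ = (V_up−V_dn)/(S_up−S_dn) = (50.0780−12.3981)/(112.0480−74.3681) = 1.0000. V = [p*·50.0780 + (1−p*)·12.3981]/1.01 = 37.8011. B = V − Δ·S = -61.3564.
(2,2): S=149.3973. Δ = (V_up−V_dn)/(S_up−S_dn) = (106.8489−50.0780)/(168.8189−112.0480) = 1.0000. V = [p*·106.8489 + (1−p*)·50.0780]/1.01 = 88.0409. B = V − Δ·S = -61.3564.
(1,0): S=87.7500. Δ = (V_up−V_dn)/(S_up−S_dn) = (37.8011−8.3989)/(99.1575−65.8125) = 0.8818. V = [p*·37.8011 + (1−p*)·8.3989]/1.01 = 28.2338. B = V − Δ·S = -49.1402.
(1,1): S=132.2100. Δ = (V_up−V_dn)/(S_up−S_dn) = (88.0409−37.8011)/(149.3973−99.1575) = 1.0000. V = [p*·88.0409 + (1−p*)·37.8011]/1.01 = 71.4611. B = V − Δ·S = -60.7489.
(0,0): S=117.0000. Δ = (V_up−V_dn)/(S_up−S_dn) = (71.4611−28.2338)/(132.2100−87.7500) = 0.9723. V = [p*·71.4611 + (1−p*)·28.2338]/1.01 = 57.2380. B = V − Δ·S = -56.5178.
Each (Δ,B) replicates both successor values, so the strategy is self-financing and V0 is arbitrage-free.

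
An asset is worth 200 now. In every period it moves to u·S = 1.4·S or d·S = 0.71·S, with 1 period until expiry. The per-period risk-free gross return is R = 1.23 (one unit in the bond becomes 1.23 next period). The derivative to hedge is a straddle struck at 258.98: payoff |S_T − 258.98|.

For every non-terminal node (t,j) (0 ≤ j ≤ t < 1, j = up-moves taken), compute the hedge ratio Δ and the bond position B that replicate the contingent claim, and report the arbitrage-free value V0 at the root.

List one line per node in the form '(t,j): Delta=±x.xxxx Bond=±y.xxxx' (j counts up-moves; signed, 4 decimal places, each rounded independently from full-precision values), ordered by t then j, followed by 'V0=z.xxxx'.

(0,0): Delta=-0.6954 Bond=175.3833
V0=36.3108

Under the risk-neutral measure, an up-move has probability p* = (R−d)/(u−d) = 0.7536 and values discount at R = 1.23.
Payoff layer (t=1): V(1,0)=116.9800, V(1,1)=21.0200
(0,0): S=200.0000. Δ = (V_up−V_dn)/(S_up−S_dn) = (21.0200−116.9800)/(280.0000−142.0000) = -0.6954. V = [p*·21.0200 + (1−p*)·116.9800]/1.23 = 36.3108. B = V − Δ·S = 175.3833.
The time-0 hedge costs 36.3108, which is the no-arbitrage price.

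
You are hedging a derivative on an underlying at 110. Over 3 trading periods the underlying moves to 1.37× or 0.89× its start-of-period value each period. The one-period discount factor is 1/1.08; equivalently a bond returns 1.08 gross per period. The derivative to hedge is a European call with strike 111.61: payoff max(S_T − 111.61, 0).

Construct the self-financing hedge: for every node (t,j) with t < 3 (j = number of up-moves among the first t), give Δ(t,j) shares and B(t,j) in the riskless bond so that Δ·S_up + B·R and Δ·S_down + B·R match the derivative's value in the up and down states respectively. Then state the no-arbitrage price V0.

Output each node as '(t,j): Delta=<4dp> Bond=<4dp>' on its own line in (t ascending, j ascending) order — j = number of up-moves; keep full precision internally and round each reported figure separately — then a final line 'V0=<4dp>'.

(0,0): Delta=0.7981 Bond=-60.4281
(1,0): Delta=0.5945 Bond=-45.3286
(1,1): Delta=1.0000 Bond=-95.6876
(2,0): Delta=0.1855 Bond=-13.3216
(2,1): Delta=1.0000 Bond=-103.3426
(2,2): Delta=1.0000 Bond=-103.3426
V0=27.3637

Since d<R<u, set p* = (R−d)/(u−d) = 0.3958; price each node as the discounted p*-expectation of its children.
At expiry t=3: V(3,0)=0.0000, V(3,1)=7.7595, V(3,2)=72.1385, V(3,3)=171.2388
Node (2,0) S=87.1310: V=(p*·7.7595+(1−p*)·0.0000)/1.08=2.8439; Δ=(7.7595−0.0000)/(119.3695−77.5466)=0.1855; B=V−Δ·S=-13.3216
Node (2,1) S=134.1230: V=(p*·72.1385+(1−p*)·7.7595)/1.08=30.7804; Δ=(72.1385−7.7595)/(183.7485−119.3695)=1.0000; B=V−Δ·S=-103.3426
Node (2,2) S=206.4590: V=(p*·171.2388+(1−p*)·72.1385)/1.08=103.1164; Δ=(171.2388−72.1385)/(282.8488−183.7485)=1.0000; B=V−Δ·S=-103.3426
Node (1,0) S=97.9000: V=(p*·30.7804+(1−p*)·2.8439)/1.08=12.8723; Δ=(30.7804−2.8439)/(134.1230−87.1310)=0.5945; B=V−Δ·S=-45.3286
Node (1,1) S=150.7000: V=(p*·103.1164+(1−p*)·30.7804)/1.08=55.0124; Δ=(103.1164−30.7804)/(206.4590−134.1230)=1.0000; B=V−Δ·S=-95.6876
Node (0,0) S=110.0000: V=(p*·55.0124+(1−p*)·12.8723)/1.08=27.3637; Δ=(55.0124−12.8723)/(150.7000−97.9000)=0.7981; B=V−Δ·S=-60.4281
Each (Δ,B) replicates both successor values, so the strategy is self-financing and V0 is arbitrage-free.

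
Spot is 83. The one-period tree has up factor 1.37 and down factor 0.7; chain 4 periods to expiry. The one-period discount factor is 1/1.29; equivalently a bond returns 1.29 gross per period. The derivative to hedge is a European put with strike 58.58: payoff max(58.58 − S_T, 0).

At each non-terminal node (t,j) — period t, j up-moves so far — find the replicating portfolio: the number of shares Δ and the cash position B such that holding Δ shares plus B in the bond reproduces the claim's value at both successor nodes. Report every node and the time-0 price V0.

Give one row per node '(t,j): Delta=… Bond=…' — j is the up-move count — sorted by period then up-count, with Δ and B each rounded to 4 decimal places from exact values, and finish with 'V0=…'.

Under the risk-neutral measure, an up-move has probability p* = (R−d)/(u−d) = 0.8806 and values discount at R = 1.29.
Terminal payoffs: V(4,0)=38.6517, V(4,1)=19.5775, V(4,2)=0.0000, V(4,3)=0.0000, V(4,4)=0.0000
  t=3,j=0: stock 28.4690 → up 39.0025 (V=19.5775), down 19.9283 (V=38.6517). Price 16.9419; hedge Δ=-1.0000, bond B=45.4109.
  t=3,j=1: stock 55.7179 → up 76.3335 (V=0.0000), down 39.0025 (V=19.5775). Price 1.8121; hedge Δ=-0.5244, bond B=31.0322.
  t=3,j=2: stock 109.0479 → up 149.3956 (V=0.0000), down 76.3335 (V=0.0000). Price 0.0000; hedge Δ=0.0000, bond B=0.0000.
  t=3,j=3: stock 213.4223 → up 292.3885 (V=0.0000), down 149.3956 (V=0.0000). Price 0.0000; hedge Δ=0.0000, bond B=0.0000.
  t=2,j=0: stock 40.6700 → up 55.7179 (V=1.8121), down 28.4690 (V=16.9419). Price 2.8051; hedge Δ=-0.5552, bond B=25.3869.
  t=2,j=1: stock 79.5970 → up 109.0479 (V=0.0000), down 55.7179 (V=1.8121). Price 0.1677; hedge Δ=-0.0340, bond B=2.8724.
  t=2,j=2: stock 155.7827 → up 213.4223 (V=0.0000), down 109.0479 (V=0.0000). Price 0.0000; hedge Δ=0.0000, bond B=0.0000.
  t=1,j=0: stock 58.1000 → up 79.5970 (V=0.1677), down 40.6700 (V=2.8051). Price 0.3741; hedge Δ=-0.0678, bond B=4.3106.
  t=1,j=1: stock 113.7100 → up 155.7827 (V=0.0000), down 79.5970 (V=0.1677). Price 0.0155; hedge Δ=-0.0022, bond B=0.2659.
  t=0,j=0: stock 83.0000 → up 113.7100 (V=0.0155), down 58.1000 (V=0.3741). Price 0.0452; hedge Δ=-0.0064, bond B=0.5805.
Each (Δ,B) replicates both successor values, so the strategy is self-financing and V0 is arbitrage-free.

(0,0): Delta=-0.0064 Bond=0.5805
(1,0): Delta=-0.0678 Bond=4.3106
(1,1): Delta=-0.0022 Bond=0.2659
(2,0): Delta=-0.5552 Bond=25.3869
(2,1): Delta=-0.0340 Bond=2.8724
(2,2): Delta=0.0000 Bond=0.0000
(3,0): Delta=-1.0000 Bond=45.4109
(3,1): Delta=-0.5244 Bond=31.0322
(3,2): Delta=0.0000 Bond=0.0000
(3,3): Delta=0.0000 Bond=0.0000
V0=0.0452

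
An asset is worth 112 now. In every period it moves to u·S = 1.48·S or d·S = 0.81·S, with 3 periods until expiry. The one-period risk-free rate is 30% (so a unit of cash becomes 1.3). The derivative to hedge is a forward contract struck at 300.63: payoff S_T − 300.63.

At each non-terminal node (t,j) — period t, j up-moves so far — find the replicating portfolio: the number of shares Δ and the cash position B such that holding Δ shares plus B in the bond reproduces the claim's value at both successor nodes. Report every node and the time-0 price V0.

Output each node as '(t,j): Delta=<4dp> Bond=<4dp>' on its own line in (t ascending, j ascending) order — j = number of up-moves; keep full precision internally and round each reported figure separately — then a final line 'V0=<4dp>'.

Risk-neutral probability p* = (R−d)/(u−d) = (1.3−0.81)/(1.48−0.81) = 0.7313.
Payoff layer (t=3): V(3,0)=-241.1086, V(3,1)=-191.8749, V(3,2)=-101.9169, V(3,3)=62.4507
  t=2,j=0: stock 73.4832 → up 108.7551 (V=-191.8749), down 59.5214 (V=-241.1086). Price -157.7706; hedge Δ=1.0000, bond B=-231.2538.
  t=2,j=1: stock 134.2656 → up 198.7131 (V=-101.9169), down 108.7551 (V=-191.8749). Price -96.9882; hedge Δ=1.0000, bond B=-231.2538.
  t=2,j=2: stock 245.3248 → up 363.0807 (V=62.4507), down 198.7131 (V=-101.9169). Price 14.0710; hedge Δ=1.0000, bond B=-231.2538.
  t=1,j=0: stock 90.7200 → up 134.2656 (V=-96.9882), down 73.4832 (V=-157.7706). Price -87.1676; hedge Δ=1.0000, bond B=-177.8876.
  t=1,j=1: stock 165.7600 → up 245.3248 (V=14.0710), down 134.2656 (V=-96.9882). Price -12.1276; hedge Δ=1.0000, bond B=-177.8876.
  t=0,j=0: stock 112.0000 → up 165.7600 (V=-12.1276), down 90.7200 (V=-87.1676). Price -24.8366; hedge Δ=1.0000, bond B=-136.8366.
Each (Δ,B) replicates both successor values, so the strategy is self-financing and V0 is arbitrage-free.

(0,0): Delta=1.0000 Bond=-136.8366
(1,0): Delta=1.0000 Bond=-177.8876
(1,1): Delta=1.0000 Bond=-177.8876
(2,0): Delta=1.0000 Bond=-231.2538
(2,1): Delta=1.0000 Bond=-231.2538
(2,2): Delta=1.0000 Bond=-231.2538
V0=-24.8366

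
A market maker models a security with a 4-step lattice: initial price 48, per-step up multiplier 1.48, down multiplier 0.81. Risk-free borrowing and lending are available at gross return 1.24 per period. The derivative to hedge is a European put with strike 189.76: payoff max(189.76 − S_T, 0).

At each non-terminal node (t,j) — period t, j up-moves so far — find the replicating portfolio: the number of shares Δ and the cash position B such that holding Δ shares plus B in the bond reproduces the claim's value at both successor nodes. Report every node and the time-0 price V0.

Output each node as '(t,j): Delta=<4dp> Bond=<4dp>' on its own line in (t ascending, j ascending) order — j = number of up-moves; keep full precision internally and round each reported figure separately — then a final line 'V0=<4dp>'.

Risk-neutral probability p* = (R−d)/(u−d) = (1.24−0.81)/(1.48−0.81) = 0.6418.
Terminal values V(4,·): V(4,0)=169.0976, V(4,1)=152.0064, V(4,2)=120.7782, V(4,3)=63.7191, V(4,4)=0.0000
(3,0): S=25.5092. Δ = (V_up−V_dn)/(S_up−S_dn) = (152.0064−169.0976)/(37.7536−20.6624) = -1.0000. V = [p*·152.0064 + (1−p*)·169.0976]/1.24 = 127.5231. B = V − Δ·S = 153.0323.
(3,1): S=46.6093. Δ = (V_up−V_dn)/(S_up−S_dn) = (120.7782−152.0064)/(68.9818−37.7536) = -1.0000. V = [p*·120.7782 + (1−p*)·152.0064]/1.24 = 106.4229. B = V − Δ·S = 153.0323.
(3,2): S=85.1628. Δ = (V_up−V_dn)/(S_up−S_dn) = (63.7191−120.7782)/(126.0409−68.9818) = -1.0000. V = [p*·63.7191 + (1−p*)·120.7782]/1.24 = 67.8695. B = V − Δ·S = 153.0323.
(3,3): S=155.6060. Δ = (V_up−V_dn)/(S_up−S_dn) = (0.0000−63.7191)/(230.2969−126.0409) = -0.6112. V = [p*·0.0000 + (1−p*)·63.7191]/1.24 = 18.4071. B = V − Δ·S = 113.5102.
(2,0): S=31.4928. Δ = (V_up−V_dn)/(S_up−S_dn) = (106.4229−127.5231)/(46.6093−25.5092) = -1.0000. V = [p*·106.4229 + (1−p*)·127.5231]/1.24 = 91.9203. B = V − Δ·S = 123.4131.
(2,1): S=57.5424. Δ = (V_up−V_dn)/(S_up−S_dn) = (67.8695−106.4229)/(85.1628−46.6093) = -1.0000. V = [p*·67.8695 + (1−p*)·106.4229]/1.24 = 65.8707. B = V − Δ·S = 123.4131.
(2,2): S=105.1392. Δ = (V_up−V_dn)/(S_up−S_dn) = (18.4071−67.8695)/(155.6060−85.1628) = -0.7022. V = [p*·18.4071 + (1−p*)·67.8695]/1.24 = 29.1330. B = V − Δ·S = 102.9576.
(1,0): S=38.8800. Δ = (V_up−V_dn)/(S_up−S_dn) = (65.8707−91.9203)/(57.5424−31.4928) = -1.0000. V = [p*·65.8707 + (1−p*)·91.9203]/1.24 = 60.6467. B = V − Δ·S = 99.5267.
(1,1): S=71.0400. Δ = (V_up−V_dn)/(S_up−S_dn) = (29.1330−65.8707)/(105.1392−57.5424) = -0.7719. V = [p*·29.1330 + (1−p*)·65.8707]/1.24 = 34.1071. B = V − Δ·S = 88.9395.
(0,0): S=48.0000. Δ = (V_up−V_dn)/(S_up−S_dn) = (34.1071−60.6467)/(71.0400−38.8800) = -0.8252. V = [p*·34.1071 + (1−p*)·60.6467]/1.24 = 35.1724. B = V − Δ·S = 74.7838.
Each (Δ,B) replicates both successor values, so the strategy is self-financing and V0 is arbitrage-free.

(0,0): Delta=-0.8252 Bond=74.7838
(1,0): Delta=-1.0000 Bond=99.5267
(1,1): Delta=-0.7719 Bond=88.9395
(2,0): Delta=-1.0000 Bond=123.4131
(2,1): Delta=-1.0000 Bond=123.4131
(2,2): Delta=-0.7022 Bond=102.9576
(3,0): Delta=-1.0000 Bond=153.0323
(3,1): Delta=-1.0000 Bond=153.0323
(3,2): Delta=-1.0000 Bond=153.0323
(3,3): Delta=-0.6112 Bond=113.5102
V0=35.1724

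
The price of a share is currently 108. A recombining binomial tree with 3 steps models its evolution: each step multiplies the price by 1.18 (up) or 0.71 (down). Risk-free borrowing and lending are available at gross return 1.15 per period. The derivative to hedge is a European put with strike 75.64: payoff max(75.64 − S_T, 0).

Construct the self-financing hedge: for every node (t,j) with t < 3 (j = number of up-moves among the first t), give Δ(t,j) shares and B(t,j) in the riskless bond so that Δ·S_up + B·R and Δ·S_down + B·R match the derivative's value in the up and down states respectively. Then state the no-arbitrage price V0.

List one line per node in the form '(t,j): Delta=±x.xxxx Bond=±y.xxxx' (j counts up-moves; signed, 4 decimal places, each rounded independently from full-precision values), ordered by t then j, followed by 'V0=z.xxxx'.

(0,0): Delta=-0.0218 Bond=2.4512
(1,0): Delta=-0.2969 Bond=23.9067
(1,1): Delta=-0.0106 Bond=1.3811
(2,0): Delta=-1.0000 Bond=65.7739
(2,1): Delta=-0.2680 Bond=24.8826
(2,2): Delta=0.0000 Bond=0.0000
V0=0.0921

The replicating-portfolio and risk-neutral prices coincide; use p* = (1.15−0.71)/(1.18−0.71) = 0.9362 for the latter.
Terminal payoffs: V(3,0)=36.9856, V(3,1)=11.3975, V(3,2)=0.0000, V(3,3)=0.0000
Node (2,0) S=54.4428: V=(p*·11.3975+(1−p*)·36.9856)/1.15=11.3311; Δ=(11.3975−36.9856)/(64.2425−38.6544)=-1.0000; B=V−Δ·S=65.7739
Node (2,1) S=90.4824: V=(p*·0.0000+(1−p*)·11.3975)/1.15=0.6326; Δ=(0.0000−11.3975)/(106.7692−64.2425)=-0.2680; B=V−Δ·S=24.8826
Node (2,2) S=150.3792: V=(p*·0.0000+(1−p*)·0.0000)/1.15=0.0000; Δ=(0.0000−0.0000)/(177.4475−106.7692)=0.0000; B=V−Δ·S=0.0000
Node (1,0) S=76.6800: V=(p*·0.6326+(1−p*)·11.3311)/1.15=1.1439; Δ=(0.6326−11.3311)/(90.4824−54.4428)=-0.2969; B=V−Δ·S=23.9067
Node (1,1) S=127.4400: V=(p*·0.0000+(1−p*)·0.6326)/1.15=0.0351; Δ=(0.0000−0.6326)/(150.3792−90.4824)=-0.0106; B=V−Δ·S=1.3811
Node (0,0) S=108.0000: V=(p*·0.0351+(1−p*)·1.1439)/1.15=0.0921; Δ=(0.0351−1.1439)/(127.4400−76.6800)=-0.0218; B=V−Δ·S=2.4512
Check: Δ(0,0)·S0 + B(0,0) = 0.0921 = V0.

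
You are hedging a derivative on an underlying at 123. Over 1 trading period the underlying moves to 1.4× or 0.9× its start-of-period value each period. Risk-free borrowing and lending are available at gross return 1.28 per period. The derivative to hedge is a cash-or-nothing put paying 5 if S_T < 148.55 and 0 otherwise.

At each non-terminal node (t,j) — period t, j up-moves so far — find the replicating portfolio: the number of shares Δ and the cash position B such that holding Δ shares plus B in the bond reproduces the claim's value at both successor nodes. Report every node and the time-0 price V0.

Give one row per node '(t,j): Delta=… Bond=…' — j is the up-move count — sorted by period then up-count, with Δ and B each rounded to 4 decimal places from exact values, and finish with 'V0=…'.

(0,0): Delta=-0.0813 Bond=10.9375
V0=0.9375

No-arbitrage ⇒ martingale measure with p* = (R−d)/(u−d) = 0.7600.
At expiry t=1: V(1,0)=5.0000, V(1,1)=0.0000
  t=0,j=0: stock 123.0000 → up 172.2000 (V=0.0000), down 110.7000 (V=5.0000). Price 0.9375; hedge Δ=-0.0813, bond B=10.9375.
Root portfolio cost Δ·123+B reproduces V0=0.9375.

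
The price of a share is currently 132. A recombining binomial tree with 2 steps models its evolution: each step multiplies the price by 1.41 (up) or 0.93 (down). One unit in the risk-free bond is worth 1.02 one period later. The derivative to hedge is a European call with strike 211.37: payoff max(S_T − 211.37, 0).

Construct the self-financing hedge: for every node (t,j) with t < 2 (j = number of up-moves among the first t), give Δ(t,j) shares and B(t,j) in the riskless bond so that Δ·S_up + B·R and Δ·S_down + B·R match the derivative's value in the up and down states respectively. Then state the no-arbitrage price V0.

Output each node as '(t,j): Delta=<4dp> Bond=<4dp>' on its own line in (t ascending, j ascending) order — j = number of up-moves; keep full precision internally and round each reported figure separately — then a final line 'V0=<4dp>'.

(0,0): Delta=0.1481 Bond=-17.8286
(1,0): Delta=0.0000 Bond=0.0000
(1,1): Delta=0.5715 Bond=-96.9875
V0=1.7253

Under the risk-neutral measure, an up-move has probability p* = (R−d)/(u−d) = 0.1875 and values discount at R = 1.02.
Payoff layer (t=2): V(2,0)=0.0000, V(2,1)=0.0000, V(2,2)=51.0592
(1,0): S=122.7600. Δ = (V_up−V_dn)/(S_up−S_dn) = (0.0000−0.0000)/(173.0916−114.1668) = 0.0000. V = [p*·0.0000 + (1−p*)·0.0000]/1.02 = 0.0000. B = V − Δ·S = 0.0000.
(1,1): S=186.1200. Δ = (V_up−V_dn)/(S_up−S_dn) = (51.0592−0.0000)/(262.4292−173.0916) = 0.5715. V = [p*·51.0592 + (1−p*)·0.0000]/1.02 = 9.3859. B = V − Δ·S = -96.9875.
(0,0): S=132.0000. Δ = (V_up−V_dn)/(S_up−S_dn) = (9.3859−0.0000)/(186.1200−122.7600) = 0.1481. V = [p*·9.3859 + (1−p*)·0.0000]/1.02 = 1.7253. B = V − Δ·S = -17.8286.
Root portfolio cost Δ·132+B reproduces V0=1.7253.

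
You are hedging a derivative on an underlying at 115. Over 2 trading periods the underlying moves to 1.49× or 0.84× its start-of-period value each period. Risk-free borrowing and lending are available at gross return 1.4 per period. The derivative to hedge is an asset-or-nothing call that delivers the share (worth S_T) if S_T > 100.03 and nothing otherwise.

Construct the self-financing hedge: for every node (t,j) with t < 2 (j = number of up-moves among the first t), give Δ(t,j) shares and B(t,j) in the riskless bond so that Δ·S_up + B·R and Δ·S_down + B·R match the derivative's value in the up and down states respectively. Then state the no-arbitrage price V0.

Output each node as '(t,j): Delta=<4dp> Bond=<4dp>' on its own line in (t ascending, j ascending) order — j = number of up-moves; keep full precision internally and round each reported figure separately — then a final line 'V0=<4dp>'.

(0,0): Delta=1.1074 Bond=-13.1402
(1,0): Delta=2.2923 Bond=-132.8622
(1,1): Delta=1.0000 Bond=0.0000
V0=114.2063

Risk-neutral probability p* = (R−d)/(u−d) = (1.4−0.84)/(1.49−0.84) = 0.8615.
Terminal values V(2,·): V(2,0)=0.0000, V(2,1)=143.9340, V(2,2)=255.3115
(1,0): S=96.6000. Δ = (V_up−V_dn)/(S_up−S_dn) = (143.9340−0.0000)/(143.9340−81.1440) = 2.2923. V = [p*·143.9340 + (1−p*)·0.0000]/1.4 = 88.5748. B = V − Δ·S = -132.8622.
(1,1): S=171.3500. Δ = (V_up−V_dn)/(S_up−S_dn) = (255.3115−143.9340)/(255.3115−143.9340) = 1.0000. V = [p*·255.3115 + (1−p*)·143.9340]/1.4 = 171.3500. B = V − Δ·S = 0.0000.
(0,0): S=115.0000. Δ = (V_up−V_dn)/(S_up−S_dn) = (171.3500−88.5748)/(171.3500−96.6000) = 1.1074. V = [p*·171.3500 + (1−p*)·88.5748]/1.4 = 114.2063. B = V − Δ·S = -13.1402.
Each (Δ,B) replicates both successor values, so the strategy is self-financing and V0 is arbitrage-free.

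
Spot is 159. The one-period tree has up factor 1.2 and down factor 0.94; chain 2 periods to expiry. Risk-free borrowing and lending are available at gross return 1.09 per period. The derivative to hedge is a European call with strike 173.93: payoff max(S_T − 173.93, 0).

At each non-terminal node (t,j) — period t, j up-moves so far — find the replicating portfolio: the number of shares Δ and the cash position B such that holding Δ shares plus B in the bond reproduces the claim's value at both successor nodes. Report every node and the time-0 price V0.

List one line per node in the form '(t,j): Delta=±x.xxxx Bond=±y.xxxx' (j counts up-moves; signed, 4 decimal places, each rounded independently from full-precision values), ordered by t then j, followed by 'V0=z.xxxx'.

(0,0): Delta=0.6861 Bond=-91.4381
(1,0): Delta=0.1395 Bond=-17.9841
(1,1): Delta=1.0000 Bond=-159.5688
V0=17.6442

Under the risk-neutral measure, an up-move has probability p* = (R−d)/(u−d) = 0.5769 and values discount at R = 1.09.
At expiry t=2: V(2,0)=0.0000, V(2,1)=5.4220, V(2,2)=55.0300
(1,0): S=149.4600. Δ = (V_up−V_dn)/(S_up−S_dn) = (5.4220−0.0000)/(179.3520−140.4924) = 0.1395. V = [p*·5.4220 + (1−p*)·0.0000]/1.09 = 2.8698. B = V − Δ·S = -17.9841.
(1,1): S=190.8000. Δ = (V_up−V_dn)/(S_up−S_dn) = (55.0300−5.4220)/(228.9600−179.3520) = 1.0000. V = [p*·55.0300 + (1−p*)·5.4220]/1.09 = 31.2312. B = V − Δ·S = -159.5688.
(0,0): S=159.0000. Δ = (V_up−V_dn)/(S_up−S_dn) = (31.2312−2.8698)/(190.8000−149.4600) = 0.6861. V = [p*·31.2312 + (1−p*)·2.8698]/1.09 = 17.6442. B = V − Δ·S = -91.4381.
Check: Δ(0,0)·S0 + B(0,0) = 17.6442 = V0.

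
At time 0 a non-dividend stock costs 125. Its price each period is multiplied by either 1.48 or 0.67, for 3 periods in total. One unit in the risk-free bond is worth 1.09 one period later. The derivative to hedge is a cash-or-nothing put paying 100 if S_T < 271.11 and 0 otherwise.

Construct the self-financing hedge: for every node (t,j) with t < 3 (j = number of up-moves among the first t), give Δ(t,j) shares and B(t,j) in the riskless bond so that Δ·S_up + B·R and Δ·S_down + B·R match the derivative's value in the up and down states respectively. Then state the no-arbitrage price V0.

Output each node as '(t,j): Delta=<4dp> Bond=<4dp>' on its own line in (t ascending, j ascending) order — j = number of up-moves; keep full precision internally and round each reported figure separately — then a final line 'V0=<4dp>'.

No-arbitrage ⇒ martingale measure with p* = (R−d)/(u−d) = 0.5185.
Payoff layer (t=3): V(3,0)=100.0000, V(3,1)=100.0000, V(3,2)=100.0000, V(3,3)=0.0000
Node (2,0) S=56.1125: V=(p*·100.0000+(1−p*)·100.0000)/1.09=91.7431; Δ=(100.0000−100.0000)/(83.0465−37.5954)=0.0000; B=V−Δ·S=91.7431
Node (2,1) S=123.9500: V=(p*·100.0000+(1−p*)·100.0000)/1.09=91.7431; Δ=(100.0000−100.0000)/(183.4460−83.0465)=0.0000; B=V−Δ·S=91.7431
Node (2,2) S=273.8000: V=(p*·0.0000+(1−p*)·100.0000)/1.09=44.1726; Δ=(0.0000−100.0000)/(405.2240−183.4460)=-0.4509; B=V−Δ·S=167.6294
Node (1,0) S=83.7500: V=(p*·91.7431+(1−p*)·91.7431)/1.09=84.1680; Δ=(91.7431−91.7431)/(123.9500−56.1125)=0.0000; B=V−Δ·S=84.1680
Node (1,1) S=185.0000: V=(p*·44.1726+(1−p*)·91.7431)/1.09=61.5385; Δ=(44.1726−91.7431)/(273.8000−123.9500)=-0.3175; B=V−Δ·S=120.2675
Node (0,0) S=125.0000: V=(p*·61.5385+(1−p*)·84.1680)/1.09=66.4534; Δ=(61.5385−84.1680)/(185.0000−83.7500)=-0.2235; B=V−Δ·S=94.3911
Root portfolio cost Δ·125+B reproduces V0=66.4534.

(0,0): Delta=-0.2235 Bond=94.3911
(1,0): Delta=0.0000 Bond=84.1680
(1,1): Delta=-0.3175 Bond=120.2675
(2,0): Delta=0.0000 Bond=91.7431
(2,1): Delta=0.0000 Bond=91.7431
(2,2): Delta=-0.4509 Bond=167.6294
V0=66.4534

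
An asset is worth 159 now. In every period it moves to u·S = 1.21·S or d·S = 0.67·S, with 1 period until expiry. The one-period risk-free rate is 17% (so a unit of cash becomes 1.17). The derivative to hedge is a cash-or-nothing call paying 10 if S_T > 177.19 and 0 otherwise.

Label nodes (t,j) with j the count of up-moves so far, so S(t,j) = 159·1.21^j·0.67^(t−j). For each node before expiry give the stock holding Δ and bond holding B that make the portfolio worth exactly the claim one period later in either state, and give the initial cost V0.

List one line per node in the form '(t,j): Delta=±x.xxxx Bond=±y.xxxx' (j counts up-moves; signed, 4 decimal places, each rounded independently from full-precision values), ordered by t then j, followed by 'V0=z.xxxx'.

(0,0): Delta=0.1165 Bond=-10.6046
V0=7.9139

Under the risk-neutral measure, an up-move has probability p* = (R−d)/(u−d) = 0.9259 and values discount at R = 1.17.
Terminal payoffs: V(1,0)=0.0000, V(1,1)=10.0000
(0,0): S=159.0000. Δ = (V_up−V_dn)/(S_up−S_dn) = (10.0000−0.0000)/(192.3900−106.5300) = 0.1165. V = [p*·10.0000 + (1−p*)·0.0000]/1.17 = 7.9139. B = V − Δ·S = -10.6046.
Check: Δ(0,0)·S0 + B(0,0) = 7.9139 = V0.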